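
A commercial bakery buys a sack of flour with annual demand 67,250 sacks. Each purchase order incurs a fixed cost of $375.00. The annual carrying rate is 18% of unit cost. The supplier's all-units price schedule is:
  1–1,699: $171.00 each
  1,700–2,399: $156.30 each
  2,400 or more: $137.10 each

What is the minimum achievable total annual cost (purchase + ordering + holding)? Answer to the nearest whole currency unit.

TC* ≈ $9,260,096

Holding cost per unit per year at price C is H = 0.18·C.
Evaluate total cost at each tier's feasible EOQ or, if the EOQ is below the tier, at the tier's minimum quantity.
EOQ at $171.00 = 1280.1 (feasible in tier 1): TC = 67,250×$171.00 + (67,250/1280.1)×375 + (1280.1/2)×0.18×$171.00 = $11,539,151.35.
EOQ at $156.30 = 1338.9 < 1700, so use break Q=1700: TC = 67,250×$156.30 + (67,250/1700.0)×375 + (1700.0/2)×0.18×$156.30 = $10,549,923.46.
EOQ at $137.10 = 1429.6 < 2400, so use break Q=2400: TC = 67,250×$137.10 + (67,250/2400.0)×375 + (2400.0/2)×0.18×$137.10 = $9,260,096.41.
Lowest total cost among the candidates is at Q = 2400.0.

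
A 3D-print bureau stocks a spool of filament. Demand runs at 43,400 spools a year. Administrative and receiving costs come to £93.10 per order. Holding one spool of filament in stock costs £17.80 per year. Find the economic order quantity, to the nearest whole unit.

EOQ = √(2DS / H) = √(2 × 43,400 × 93.1 / 17.8).
= √(8,081,080 / 17.8) = √453,993.2584 ≈ 673.790.

Q* ≈ 674 spools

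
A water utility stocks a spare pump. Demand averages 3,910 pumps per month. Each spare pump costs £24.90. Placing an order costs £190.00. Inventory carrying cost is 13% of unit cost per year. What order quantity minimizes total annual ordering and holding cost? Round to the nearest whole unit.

Q* ≈ 2,347 pumps

Annual demand D = 3,910 × 12 = 46,920.
Holding cost H = 0.13 × £24.90 = £3.2370 per unit per year.
EOQ = √(2DS / H) = √(2 × 46,920 × 190 / 3.237).
= √(17,829,600 / 3.237) = √5,508,063.0213 ≈ 2346.926.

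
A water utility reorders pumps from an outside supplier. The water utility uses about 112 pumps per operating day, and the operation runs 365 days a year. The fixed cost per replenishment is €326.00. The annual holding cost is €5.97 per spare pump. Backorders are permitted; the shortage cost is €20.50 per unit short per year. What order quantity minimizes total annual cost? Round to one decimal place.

Annual demand D = 112 × 365 = 40,880.
With planned backorders, Q* = √(2DS/H) · √((H+B)/B).
√(2DS/H) = √(2 × 40,880 × 326 / 5.97) = 2112.964.
√((H+B)/B) = √((5.97+20.5)/20.5) = 1.1363.
Q* ≈ 2401.000.

Q* ≈ 2,401.0 pumps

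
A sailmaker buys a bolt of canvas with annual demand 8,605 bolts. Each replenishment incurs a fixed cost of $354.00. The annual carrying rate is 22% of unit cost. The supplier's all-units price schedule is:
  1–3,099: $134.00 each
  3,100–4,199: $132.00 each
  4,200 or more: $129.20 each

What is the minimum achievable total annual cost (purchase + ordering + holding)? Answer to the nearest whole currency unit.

TC* ≈ $1,166,472

Holding cost per unit per year at price C is H = 0.22·C.
Candidates are each tier's EOQ (if it falls in that tier) and each price-break quantity.
EOQ at $134.00 = 454.6 (feasible in tier 1): TC = 8,605×$134.00 + (8,605/454.6)×354 + (454.6/2)×0.22×$134.00 = $1,166,471.57.
EOQ at $132.00 = 458.0 < 3100, so use break Q=3100: TC = 8,605×$132.00 + (8,605/3100.0)×354 + (3100.0/2)×0.22×$132.00 = $1,181,854.64.
EOQ at $129.20 = 463.0 < 4200, so use break Q=4200: TC = 8,605×$129.20 + (8,605/4200.0)×354 + (4200.0/2)×0.22×$129.20 = $1,172,181.68.
Lowest total cost among the candidates is at Q = 454.6.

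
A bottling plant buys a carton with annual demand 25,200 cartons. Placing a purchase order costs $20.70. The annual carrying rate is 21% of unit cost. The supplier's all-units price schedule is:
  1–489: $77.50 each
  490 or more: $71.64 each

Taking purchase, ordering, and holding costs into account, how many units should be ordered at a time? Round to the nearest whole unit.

Q* ≈ 490 cartons

Holding cost per unit per year at price C is H = 0.21·C.
Candidates are each tier's EOQ (if it falls in that tier) and each price-break quantity.
EOQ at $77.50 = 253.2 (feasible in tier 1): TC = 25,200×$77.50 + (25,200/253.2)×20.7 + (253.2/2)×0.21×$77.50 = $1,957,120.60.
EOQ at $71.64 = 263.3 < 490, so use break Q=490: TC = 25,200×$71.64 + (25,200/490.0)×20.7 + (490.0/2)×0.21×$71.64 = $1,810,078.45.
Lowest total cost is $1,810,078.45 at Q = 490.0.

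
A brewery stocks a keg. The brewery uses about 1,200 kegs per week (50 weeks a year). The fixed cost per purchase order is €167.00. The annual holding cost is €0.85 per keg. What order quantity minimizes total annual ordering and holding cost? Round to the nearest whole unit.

Annual demand D = 1,200 × 50 = 60,000.
EOQ = √(2DS / H) = √(2 × 60,000 × 167 / 0.85).
= √(20,040,000 / 0.85) = √23,576,470.5882 ≈ 4855.561.

Q* ≈ 4,856 kegs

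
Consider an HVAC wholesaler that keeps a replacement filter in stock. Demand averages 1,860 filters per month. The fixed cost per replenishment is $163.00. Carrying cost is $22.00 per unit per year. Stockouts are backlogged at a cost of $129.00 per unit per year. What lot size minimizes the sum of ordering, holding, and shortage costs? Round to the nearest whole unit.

Annual demand D = 1,860 × 12 = 22,320.
With planned backorders, Q* = √(2DS/H) · √((H+B)/B).
√(2DS/H) = √(2 × 22,320 × 163 / 22) = 575.102.
√((H+B)/B) = √((22+129)/129) = 1.0819.
Q* ≈ 622.212.

Q* ≈ 622 filters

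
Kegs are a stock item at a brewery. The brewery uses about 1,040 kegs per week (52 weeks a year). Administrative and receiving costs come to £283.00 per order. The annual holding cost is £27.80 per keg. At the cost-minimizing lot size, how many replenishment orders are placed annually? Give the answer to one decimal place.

N ≈ 51.5 orders per year

Annual demand D = 1,040 × 52 = 54,080.
Q* = √(2DS/H) = √(2 × 54,080 × 283 / 27.8) ≈ 1049.31.
Orders per year = D / Q* = 54,080 / 1049.31 ≈ 51.539.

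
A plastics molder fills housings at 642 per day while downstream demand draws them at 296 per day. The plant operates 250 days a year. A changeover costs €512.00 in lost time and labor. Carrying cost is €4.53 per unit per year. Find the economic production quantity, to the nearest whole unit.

Q* ≈ 5,571 housings

Annual demand D = 296 × 250 = 74,000.
Production build-up factor (1 − d/p) = 1 − 296/642 = 0.5389.
Q* = √(2DS / (H(1 − d/p))) = √(2 × 74,000 × 512 / (4.53 × 0.5389)).
= √(75,776,000 / 2.4414) ≈ 5571.167.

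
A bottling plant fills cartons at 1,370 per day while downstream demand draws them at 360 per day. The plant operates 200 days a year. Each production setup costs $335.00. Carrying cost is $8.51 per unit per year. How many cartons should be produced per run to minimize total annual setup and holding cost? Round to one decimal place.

Annual demand D = 360 × 200 = 72,000.
Production build-up factor (1 − d/p) = 1 − 360/1,370 = 0.7372.
Q* = √(2DS / (H(1 − d/p))) = √(2 × 72,000 × 335 / (8.51 × 0.7372)).
= √(48,240,000 / 6.2738) ≈ 2772.927.

Q* ≈ 2,772.9 cartons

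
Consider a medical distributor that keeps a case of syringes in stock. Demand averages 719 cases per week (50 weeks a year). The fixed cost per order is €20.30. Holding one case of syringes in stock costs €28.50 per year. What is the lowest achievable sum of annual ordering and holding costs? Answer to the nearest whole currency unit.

TC* ≈ €6,450

Annual demand D = 719 × 50 = 35,950.
The optimal lot size = √(2DS/H) = √(2 × 35,950 × 20.3 / 28.5) ≈ 226.30.
At Q*, ordering cost (D/Q*)S equals holding cost (Q*/2)H, each = √(DSH/2).
Minimum total = √(2DSH) = √(2 × 35,950 × 20.3 × 28.5) ≈ 6449.631.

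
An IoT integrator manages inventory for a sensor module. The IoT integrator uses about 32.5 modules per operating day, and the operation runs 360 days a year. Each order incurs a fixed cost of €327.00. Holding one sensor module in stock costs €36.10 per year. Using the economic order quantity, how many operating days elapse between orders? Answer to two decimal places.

Annual demand D = 32.5 × 360 = 11,700.
The optimal lot size = √(2DS/H) = √(2 × 11,700 × 327 / 36.1) ≈ 460.39.
Cycle time = Q*/D × 360 = 460.39 / 11,700 × 360 ≈ 14.166 days.

T ≈ 14.17 days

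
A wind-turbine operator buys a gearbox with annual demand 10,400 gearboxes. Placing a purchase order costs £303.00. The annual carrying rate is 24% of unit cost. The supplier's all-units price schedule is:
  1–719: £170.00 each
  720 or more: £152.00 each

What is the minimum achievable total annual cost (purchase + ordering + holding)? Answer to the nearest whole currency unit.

TC* ≈ £1,598,309

Holding cost per unit per year at price C is H = 0.24·C.
Candidates are each tier's EOQ (if it falls in that tier) and each price-break quantity.
EOQ at £170.00 = 393.0 (feasible in tier 1): TC = 10,400×£170.00 + (10,400/393.0)×303 + (393.0/2)×0.24×£170.00 = £1,784,035.52.
EOQ at £152.00 = 415.6 < 720, so use break Q=720: TC = 10,400×£152.00 + (10,400/720.0)×303 + (720.0/2)×0.24×£152.00 = £1,598,309.47.
Lowest total cost among the candidates is at Q = 720.0.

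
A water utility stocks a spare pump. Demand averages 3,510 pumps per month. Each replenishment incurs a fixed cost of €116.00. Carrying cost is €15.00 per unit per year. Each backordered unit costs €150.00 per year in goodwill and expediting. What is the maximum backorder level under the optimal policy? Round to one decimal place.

Annual demand D = 3,510 × 12 = 42,120.
With planned backorders, Q* = √(2DS/H) · √((H+B)/B).
√(2DS/H) = √(2 × 42,120 × 116 / 15) = 807.128.
√((H+B)/B) = √((15+150)/150) = 1.0488.
Q* ≈ 846.523.
S* = Q* · H/(H+B) = 846.523 × 15/165 ≈ 76.957.

S* ≈ 77.0 pumps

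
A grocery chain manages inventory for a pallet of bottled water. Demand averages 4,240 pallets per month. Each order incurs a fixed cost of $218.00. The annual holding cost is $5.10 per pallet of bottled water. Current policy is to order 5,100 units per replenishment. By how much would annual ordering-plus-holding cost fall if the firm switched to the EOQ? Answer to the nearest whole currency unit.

Extra cost ≈ $4,543 per year

Annual demand D = 4,240 × 12 = 50,880.
EOQ = √(2DS/H) = √(2 × 50,880 × 218 / 5.1) ≈ 2085.60.
Cost at Q* = (D/Q*)S + (Q*/2)H = √(2DSH) ≈ $10,636.58.
Cost at Q = 5,100: (50,880/5,100)×218 + (5,100/2)×5.1 = $2,174.87 + $13,005.00 = $15,179.87.
Excess = $15,179.87 − $10,636.58 = $4,543.29.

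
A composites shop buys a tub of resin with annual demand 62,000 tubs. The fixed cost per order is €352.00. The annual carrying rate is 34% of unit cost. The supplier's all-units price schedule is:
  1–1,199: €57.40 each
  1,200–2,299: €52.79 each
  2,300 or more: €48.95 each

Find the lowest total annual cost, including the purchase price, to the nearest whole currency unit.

Holding cost per unit per year at price C is H = 0.34·C.
For each price level, check whether its EOQ is feasible; otherwise the best quantity at that price is the breakpoint.
Tier 1 (€57.40): EOQ = 1495.5 exceeds tier's upper bound 1199, so this tier is dominated.
EOQ at €52.79 = 1559.4 (feasible in tier 2): TC = 62,000×€52.79 + (62,000/1559.4)×352 + (1559.4/2)×0.34×€52.79 = €3,300,969.65.
EOQ at €48.95 = 1619.4 < 2300, so use break Q=2300: TC = 62,000×€48.95 + (62,000/2300.0)×352 + (2300.0/2)×0.34×€48.95 = €3,063,528.15.
Lowest total cost among the candidates is at Q = 2300.0.

TC* ≈ €3,063,528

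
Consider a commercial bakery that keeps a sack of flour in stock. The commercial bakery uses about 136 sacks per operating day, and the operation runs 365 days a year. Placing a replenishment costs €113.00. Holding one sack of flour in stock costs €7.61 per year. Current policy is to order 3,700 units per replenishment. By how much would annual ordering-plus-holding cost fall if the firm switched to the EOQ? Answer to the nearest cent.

Extra cost ≈ €6,354.74 per year

Annual demand D = 136 × 365 = 49,640.
EOQ = √(2DS/H) = √(2 × 49,640 × 113 / 7.61) ≈ 1214.17.
Cost at Q* = (D/Q*)S + (Q*/2)H = √(2DSH) ≈ €9,239.80.
Cost at Q = 3,700: (49,640/3,700)×113 + (3,700/2)×7.61 = €1,516.03 + €14,078.50 = €15,594.53.
Excess = €15,594.53 − €9,239.80 = €6,354.74.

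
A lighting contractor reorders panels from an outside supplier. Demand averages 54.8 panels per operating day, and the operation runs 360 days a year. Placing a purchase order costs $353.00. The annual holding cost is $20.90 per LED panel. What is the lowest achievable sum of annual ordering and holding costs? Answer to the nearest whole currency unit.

Annual demand D = 54.8 × 360 = 19,728.
The optimal lot size = √(2DS/H) = √(2 × 19,728 × 353 / 20.9) ≈ 816.34.
At the optimum the two cost components are equal, so total cost = 2·(Q*/2)H = Q*·H.
Minimum total = √(2DSH) = √(2 × 19,728 × 353 × 20.9) ≈ 17061.493.

TC* ≈ $17,061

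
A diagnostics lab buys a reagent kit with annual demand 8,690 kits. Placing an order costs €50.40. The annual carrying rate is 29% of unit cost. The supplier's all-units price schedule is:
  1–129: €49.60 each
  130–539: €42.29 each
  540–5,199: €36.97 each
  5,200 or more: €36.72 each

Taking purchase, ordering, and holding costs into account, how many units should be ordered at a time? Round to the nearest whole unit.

Holding cost per unit per year at price C is H = 0.29·C.
Evaluate total cost at each tier's feasible EOQ or, if the EOQ is below the tier, at the tier's minimum quantity.
Tier 1 (€49.60): EOQ = 246.8 exceeds tier's upper bound 129, so this tier is dominated.
EOQ at €42.29 = 267.3 (feasible in tier 2): TC = 8,690×€42.29 + (8,690/267.3)×50.4 + (267.3/2)×0.29×€42.29 = €370,777.72.
EOQ at €36.97 = 285.8 < 540, so use break Q=540: TC = 8,690×€36.97 + (8,690/540.0)×50.4 + (540.0/2)×0.29×€36.97 = €324,975.12.
EOQ at €36.72 = 286.8 < 5200, so use break Q=5200: TC = 8,690×€36.72 + (8,690/5200.0)×50.4 + (5200.0/2)×0.29×€36.72 = €346,867.91.
Lowest total cost is €324,975.12 at Q = 540.0.

Q* ≈ 540 kits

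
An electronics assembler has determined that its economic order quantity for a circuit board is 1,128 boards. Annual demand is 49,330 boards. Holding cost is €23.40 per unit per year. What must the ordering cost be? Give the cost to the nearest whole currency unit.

Squaring Q* = √(2DS/H) gives Q*² = 2DS/H.
From Q* = √(2DS/H): S = Q*²H / (2D) = 1,128² × 23.4 / (2 × 49,330) = 301.7817.

S ≈ €302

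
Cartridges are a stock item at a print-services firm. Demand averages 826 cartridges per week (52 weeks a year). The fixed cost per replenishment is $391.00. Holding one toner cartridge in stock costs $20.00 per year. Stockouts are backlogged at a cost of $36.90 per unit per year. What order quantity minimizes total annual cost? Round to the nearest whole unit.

Annual demand D = 826 × 52 = 42,952.
With planned backorders, Q* = √(2DS/H) · √((H+B)/B).
√(2DS/H) = √(2 × 42,952 × 391 / 20) = 1295.926.
√((H+B)/B) = √((20+36.9)/36.9) = 1.2418.
Q* ≈ 1609.248.

Q* ≈ 1,609 cartridges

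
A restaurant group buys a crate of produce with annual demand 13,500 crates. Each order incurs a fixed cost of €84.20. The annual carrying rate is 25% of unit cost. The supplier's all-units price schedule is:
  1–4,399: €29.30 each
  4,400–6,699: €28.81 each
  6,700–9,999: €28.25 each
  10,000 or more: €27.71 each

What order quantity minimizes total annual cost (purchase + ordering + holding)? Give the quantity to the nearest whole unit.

Q* ≈ 557 crates

Holding cost per unit per year at price C is H = 0.25·C.
For each price level, check whether its EOQ is feasible; otherwise the best quantity at that price is the breakpoint.
EOQ at €29.30 = 557.1 (feasible in tier 1): TC = 13,500×€29.30 + (13,500/557.1)×84.2 + (557.1/2)×0.25×€29.30 = €399,630.77.
EOQ at €28.81 = 561.8 < 4400, so use break Q=4400: TC = 13,500×€28.81 + (13,500/4400.0)×84.2 + (4400.0/2)×0.25×€28.81 = €405,038.84.
EOQ at €28.25 = 567.4 < 6700, so use break Q=6700: TC = 13,500×€28.25 + (13,500/6700.0)×84.2 + (6700.0/2)×0.25×€28.25 = €405,204.03.
EOQ at €27.71 = 572.9 < 10000, so use break Q=10000: TC = 13,500×€27.71 + (13,500/10000.0)×84.2 + (10000.0/2)×0.25×€27.71 = €408,836.17.
Lowest total cost is €399,630.77 at Q = 557.1.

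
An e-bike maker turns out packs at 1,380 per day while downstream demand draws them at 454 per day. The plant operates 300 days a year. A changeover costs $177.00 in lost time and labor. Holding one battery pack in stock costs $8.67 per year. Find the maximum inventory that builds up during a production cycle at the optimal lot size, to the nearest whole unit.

Annual demand D = 454 × 300 = 136,200.
Production build-up factor (1 − d/p) = 1 − 454/1,380 = 0.6710.
Q* = √(2DS / (H(1 − d/p))) = √(2 × 136,200 × 177 / (8.67 × 0.6710)).
= √(48,214,800 / 5.8177) ≈ 2878.821.
Maximum inventory = Q*(1 − d/p) = 2878.821 × 0.6710 ≈ 1931.731.

I_max ≈ 1,932 packs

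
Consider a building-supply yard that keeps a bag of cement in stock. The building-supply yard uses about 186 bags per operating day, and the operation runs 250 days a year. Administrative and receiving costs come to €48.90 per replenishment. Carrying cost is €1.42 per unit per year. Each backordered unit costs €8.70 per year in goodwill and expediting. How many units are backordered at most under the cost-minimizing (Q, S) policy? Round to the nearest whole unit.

Annual demand D = 186 × 250 = 46,500.
With planned backorders, Q* = √(2DS/H) · √((H+B)/B).
√(2DS/H) = √(2 × 46,500 × 48.9 / 1.42) = 1789.583.
√((H+B)/B) = √((1.42+8.7)/8.7) = 1.0785.
Q* ≈ 1930.111.
S* = Q* · H/(H+B) = 1930.111 × 1.42/10.12 ≈ 270.826.

S* ≈ 271 bags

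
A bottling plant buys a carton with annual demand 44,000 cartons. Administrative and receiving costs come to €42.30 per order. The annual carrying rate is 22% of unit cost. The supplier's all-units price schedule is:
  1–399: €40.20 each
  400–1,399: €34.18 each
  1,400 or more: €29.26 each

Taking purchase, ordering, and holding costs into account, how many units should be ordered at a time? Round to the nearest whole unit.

Holding cost per unit per year at price C is H = 0.22·C.
Candidates are each tier's EOQ (if it falls in that tier) and each price-break quantity.
Tier 1 (€40.20): EOQ = 648.8 exceeds tier's upper bound 399, so this tier is dominated.
EOQ at €34.18 = 703.6 (feasible in tier 2): TC = 44,000×€34.18 + (44,000/703.6)×42.3 + (703.6/2)×0.22×€34.18 = €1,509,210.65.
EOQ at €29.26 = 760.4 < 1400, so use break Q=1400: TC = 44,000×€29.26 + (44,000/1400.0)×42.3 + (1400.0/2)×0.22×€29.26 = €1,293,275.47.
Lowest total cost is €1,293,275.47 at Q = 1400.0.

Q* ≈ 1,400 cartons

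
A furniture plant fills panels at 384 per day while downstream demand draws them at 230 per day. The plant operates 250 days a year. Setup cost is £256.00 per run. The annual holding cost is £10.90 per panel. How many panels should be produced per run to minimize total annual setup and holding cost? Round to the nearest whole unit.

Annual demand D = 230 × 250 = 57,500.
Production build-up factor (1 − d/p) = 1 − 230/384 = 0.4010.
Q* = √(2DS / (H(1 − d/p))) = √(2 × 57,500 × 256 / (10.9 × 0.4010)).
= √(29,440,000 / 4.3714) ≈ 2595.141.

Q* ≈ 2,595 panels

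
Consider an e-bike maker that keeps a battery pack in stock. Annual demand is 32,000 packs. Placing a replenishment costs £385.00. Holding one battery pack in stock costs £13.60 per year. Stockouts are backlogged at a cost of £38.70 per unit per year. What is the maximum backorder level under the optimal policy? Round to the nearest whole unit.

With planned backorders, Q* = √(2DS/H) · √((H+B)/B).
√(2DS/H) = √(2 × 32,000 × 385 / 13.6) = 1346.018.
√((H+B)/B) = √((13.6+38.7)/38.7) = 1.1625.
Q* ≈ 1564.755.
S* = Q* · H/(H+B) = 1564.755 × 13.6/52.3 ≈ 406.896.

S* ≈ 407 packs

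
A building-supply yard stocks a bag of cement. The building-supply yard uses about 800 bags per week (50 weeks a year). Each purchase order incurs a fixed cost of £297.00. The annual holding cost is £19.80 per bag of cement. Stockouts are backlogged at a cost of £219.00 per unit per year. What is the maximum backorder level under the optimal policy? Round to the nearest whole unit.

S* ≈ 95 bags

Annual demand D = 800 × 50 = 40,000.
With planned backorders, Q* = √(2DS/H) · √((H+B)/B).
√(2DS/H) = √(2 × 40,000 × 297 / 19.8) = 1095.445.
√((H+B)/B) = √((19.8+219)/219) = 1.0442.
Q* ≈ 1143.894.
S* = Q* · H/(H+B) = 1143.894 × 19.8/238.8 ≈ 94.845.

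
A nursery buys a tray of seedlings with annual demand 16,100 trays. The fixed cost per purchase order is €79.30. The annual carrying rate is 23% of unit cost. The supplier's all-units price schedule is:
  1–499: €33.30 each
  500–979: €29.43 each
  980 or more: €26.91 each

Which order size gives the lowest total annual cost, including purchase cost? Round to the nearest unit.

Holding cost per unit per year at price C is H = 0.23·C.
For each price level, check whether its EOQ is feasible; otherwise the best quantity at that price is the breakpoint.
Tier 1 (€33.30): EOQ = 577.4 exceeds tier's upper bound 499, so this tier is dominated.
EOQ at €29.43 = 614.2 (feasible in tier 2): TC = 16,100×€29.43 + (16,100/614.2)×79.3 + (614.2/2)×0.23×€29.43 = €477,980.42.
EOQ at €26.91 = 642.3 < 980, so use break Q=980: TC = 16,100×€26.91 + (16,100/980.0)×79.3 + (980.0/2)×0.23×€26.91 = €437,586.54.
Lowest total cost is €437,586.54 at Q = 980.0.

Q* ≈ 980 trays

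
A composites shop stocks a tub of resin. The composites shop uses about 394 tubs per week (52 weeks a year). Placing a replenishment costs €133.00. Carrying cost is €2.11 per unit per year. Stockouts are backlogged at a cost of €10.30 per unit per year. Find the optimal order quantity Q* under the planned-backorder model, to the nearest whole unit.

Q* ≈ 1,764 tubs

Annual demand D = 394 × 52 = 20,488.
With planned backorders, Q* = √(2DS/H) · √((H+B)/B).
√(2DS/H) = √(2 × 20,488 × 133 / 2.11) = 1607.124.
√((H+B)/B) = √((2.11+10.3)/10.3) = 1.0977.
Q* ≈ 1764.073.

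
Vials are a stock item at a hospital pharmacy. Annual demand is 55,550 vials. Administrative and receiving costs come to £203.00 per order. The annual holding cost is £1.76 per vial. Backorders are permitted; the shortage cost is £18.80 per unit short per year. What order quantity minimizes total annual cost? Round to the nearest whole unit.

With planned backorders, Q* = √(2DS/H) · √((H+B)/B).
√(2DS/H) = √(2 × 55,550 × 203 / 1.76) = 3579.717.
√((H+B)/B) = √((1.76+18.8)/18.8) = 1.0458.
Q* ≈ 3743.530.

Q* ≈ 3,744 vials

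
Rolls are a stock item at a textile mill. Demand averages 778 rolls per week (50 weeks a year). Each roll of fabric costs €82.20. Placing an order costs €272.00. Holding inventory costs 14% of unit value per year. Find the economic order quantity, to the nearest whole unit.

Annual demand D = 778 × 50 = 38,900.
Holding cost H = 0.14 × €82.20 = €11.5080 per unit per year.
EOQ = √(2DS / H) = √(2 × 38,900 × 272 / 11.508).
= √(21,161,600 / 11.508) = √1,838,859.9235 ≈ 1356.046.

Q* ≈ 1,356 rolls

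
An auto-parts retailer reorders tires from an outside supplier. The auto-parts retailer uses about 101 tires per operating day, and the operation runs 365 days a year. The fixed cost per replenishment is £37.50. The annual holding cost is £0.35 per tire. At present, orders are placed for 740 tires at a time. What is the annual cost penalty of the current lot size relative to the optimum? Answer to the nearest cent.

Annual demand D = 101 × 365 = 36,865.
EOQ = √(2DS/H) = √(2 × 36,865 × 37.5 / 0.35) ≈ 2810.63.
Cost at Q* = (D/Q*)S + (Q*/2)H = √(2DSH) ≈ £983.72.
Cost at Q = 740: (36,865/740)×37.5 + (740/2)×0.35 = £1,868.16 + £129.50 = £1,997.66.
Excess = £1,997.66 − £983.72 = £1,013.94.

Extra cost ≈ £1,013.94 per year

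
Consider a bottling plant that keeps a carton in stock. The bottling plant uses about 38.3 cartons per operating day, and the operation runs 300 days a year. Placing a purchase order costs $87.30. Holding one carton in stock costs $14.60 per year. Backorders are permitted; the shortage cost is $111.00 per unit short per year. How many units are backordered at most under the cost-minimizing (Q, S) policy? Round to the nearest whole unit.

Annual demand D = 38.3 × 300 = 11,490.
With planned backorders, Q* = √(2DS/H) · √((H+B)/B).
√(2DS/H) = √(2 × 11,490 × 87.3 / 14.6) = 370.686.
√((H+B)/B) = √((14.6+111)/111) = 1.0637.
Q* ≈ 394.311.
S* = Q* · H/(H+B) = 394.311 × 14.6/125.6 ≈ 45.836.

S* ≈ 46 cartons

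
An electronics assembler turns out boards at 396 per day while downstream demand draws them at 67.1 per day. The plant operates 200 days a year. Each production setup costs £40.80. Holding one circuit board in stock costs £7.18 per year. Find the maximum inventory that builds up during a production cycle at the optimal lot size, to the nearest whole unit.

Annual demand D = 67.1 × 200 = 13,420.
Production build-up factor (1 − d/p) = 1 − 67.1/396 = 0.8306.
Q* = √(2DS / (H(1 − d/p))) = √(2 × 13,420 × 40.8 / (7.18 × 0.8306)).
= √(1,095,072 / 5.9634) ≈ 428.524.
Maximum inventory = Q*(1 − d/p) = 428.524 × 0.8306 ≈ 355.913.

I_max ≈ 356 boards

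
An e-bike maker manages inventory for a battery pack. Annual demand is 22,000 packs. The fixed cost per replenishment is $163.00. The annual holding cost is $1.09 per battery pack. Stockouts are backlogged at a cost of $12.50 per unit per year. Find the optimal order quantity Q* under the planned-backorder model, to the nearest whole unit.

Q* ≈ 2,675 packs

With planned backorders, Q* = √(2DS/H) · √((H+B)/B).
√(2DS/H) = √(2 × 22,000 × 163 / 1.09) = 2565.115.
√((H+B)/B) = √((1.09+12.5)/12.5) = 1.0427.
Q* ≈ 2674.617.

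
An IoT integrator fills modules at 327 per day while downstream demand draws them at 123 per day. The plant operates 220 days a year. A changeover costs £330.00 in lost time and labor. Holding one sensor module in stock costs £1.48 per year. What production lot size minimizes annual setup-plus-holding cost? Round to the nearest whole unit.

Annual demand D = 123 × 220 = 27,060.
Production build-up factor (1 − d/p) = 1 − 123/327 = 0.6239.
Q* = √(2DS / (H(1 − d/p))) = √(2 × 27,060 × 330 / (1.48 × 0.6239)).
= √(17,859,600 / 0.9233) ≈ 4398.087.

Q* ≈ 4,398 modules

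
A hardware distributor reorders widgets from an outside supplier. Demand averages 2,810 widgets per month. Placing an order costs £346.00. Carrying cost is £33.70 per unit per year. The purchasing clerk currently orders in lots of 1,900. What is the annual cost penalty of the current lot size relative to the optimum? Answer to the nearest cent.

Extra cost ≈ £10,113.41 per year

Annual demand D = 2,810 × 12 = 33,720.
EOQ = √(2DS/H) = √(2 × 33,720 × 346 / 33.7) ≈ 832.11.
Cost at Q* = (D/Q*)S + (Q*/2)H = √(2DSH) ≈ £28,042.18.
Cost at Q = 1,900: (33,720/1,900)×346 + (1,900/2)×33.7 = £6,140.59 + £32,015.00 = £38,155.59.
Excess = £38,155.59 − £28,042.18 = £10,113.41.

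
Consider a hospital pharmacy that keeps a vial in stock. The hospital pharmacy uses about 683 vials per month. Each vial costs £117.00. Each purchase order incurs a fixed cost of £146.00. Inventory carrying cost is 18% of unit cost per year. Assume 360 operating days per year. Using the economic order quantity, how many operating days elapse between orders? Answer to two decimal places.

Annual demand D = 683 × 12 = 8,196.
Holding cost H = 0.18 × £117.00 = £21.0600 per unit per year.
EOQ = √(2DS/H) = √(2 × 8,196 × 146 / 21.06) ≈ 337.10.
Cycle time = Q*/D × 360 = 337.10 / 8,196 × 360 ≈ 14.807 days.

T ≈ 14.81 days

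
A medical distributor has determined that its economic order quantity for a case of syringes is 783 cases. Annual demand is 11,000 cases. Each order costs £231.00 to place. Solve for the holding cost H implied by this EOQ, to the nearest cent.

The basic EOQ model gives Q* = √(2DS/H); rearrange for the unknown.
From Q* = √(2DS/H): H = 2DS / Q*² = 2 × 11,000 × 231 / 783² = 8.2892.

H ≈ £8.29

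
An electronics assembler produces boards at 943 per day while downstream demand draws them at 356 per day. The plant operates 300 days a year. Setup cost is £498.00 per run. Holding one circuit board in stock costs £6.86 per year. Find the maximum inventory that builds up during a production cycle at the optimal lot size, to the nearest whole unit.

I_max ≈ 3,107 boards

Annual demand D = 356 × 300 = 106,800.
Production build-up factor (1 − d/p) = 1 − 356/943 = 0.6225.
Q* = √(2DS / (H(1 − d/p))) = √(2 × 106,800 × 498 / (6.86 × 0.6225)).
= √(106,372,800 / 4.2702) ≈ 4991.028.
Maximum inventory = Q*(1 − d/p) = 4991.028 × 0.6225 ≈ 3106.823.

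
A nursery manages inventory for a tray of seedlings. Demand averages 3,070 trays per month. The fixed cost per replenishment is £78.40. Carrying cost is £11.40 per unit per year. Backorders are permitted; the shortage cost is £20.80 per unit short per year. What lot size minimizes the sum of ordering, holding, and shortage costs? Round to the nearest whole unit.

Annual demand D = 3,070 × 12 = 36,840.
With planned backorders, Q* = √(2DS/H) · √((H+B)/B).
√(2DS/H) = √(2 × 36,840 × 78.4 / 11.4) = 711.837.
√((H+B)/B) = √((11.4+20.8)/20.8) = 1.2442.
Q* ≈ 885.680.

Q* ≈ 886 trays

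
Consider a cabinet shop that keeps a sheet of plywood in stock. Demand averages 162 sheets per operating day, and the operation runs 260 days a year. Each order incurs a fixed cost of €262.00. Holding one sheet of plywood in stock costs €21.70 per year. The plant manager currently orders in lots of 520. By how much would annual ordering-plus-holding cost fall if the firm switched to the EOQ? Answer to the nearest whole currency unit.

Extra cost ≈ €4,979 per year

Annual demand D = 162 × 260 = 42,120.
EOQ = √(2DS/H) = √(2 × 42,120 × 262 / 21.7) ≈ 1008.51.
Cost at Q* = (D/Q*)S + (Q*/2)H = √(2DSH) ≈ €21,884.65.
Cost at Q = 520: (42,120/520)×262 + (520/2)×21.7 = €21,222.00 + €5,642.00 = €26,864.00.
Excess = €26,864.00 − €21,884.65 = €4,979.35.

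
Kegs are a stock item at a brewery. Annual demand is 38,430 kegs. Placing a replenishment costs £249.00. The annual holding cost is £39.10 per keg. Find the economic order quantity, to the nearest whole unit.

EOQ = √(2DS / H) = √(2 × 38,430 × 249 / 39.1).
= √(19,138,140 / 39.1) = √489,466.4962 ≈ 699.619.

Q* ≈ 700 kegs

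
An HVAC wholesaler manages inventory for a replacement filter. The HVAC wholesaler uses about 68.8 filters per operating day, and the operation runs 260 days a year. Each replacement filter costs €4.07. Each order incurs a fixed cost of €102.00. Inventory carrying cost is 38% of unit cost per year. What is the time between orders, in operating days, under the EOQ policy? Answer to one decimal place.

Annual demand D = 68.8 × 260 = 17,888.
Holding cost H = 0.38 × €4.07 = €1.5466 per unit per year.
Q* = √(2DS/H) = √(2 × 17,888 × 102 / 1.5466) ≈ 1536.06.
Cycle time = Q*/D × 260 = 1536.06 / 17,888 × 260 ≈ 22.326 days.

T ≈ 22.3 days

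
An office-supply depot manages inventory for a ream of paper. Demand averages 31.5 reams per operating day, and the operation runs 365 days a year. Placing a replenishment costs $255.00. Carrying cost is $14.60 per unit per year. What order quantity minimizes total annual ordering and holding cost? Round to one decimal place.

Q* ≈ 633.7 reams

Annual demand D = 31.5 × 365 = 11,497.5.
EOQ = √(2DS / H) = √(2 × 11,497.5 × 255 / 14.6).
= √(5,863,725 / 14.6) = √401,625 ≈ 633.739.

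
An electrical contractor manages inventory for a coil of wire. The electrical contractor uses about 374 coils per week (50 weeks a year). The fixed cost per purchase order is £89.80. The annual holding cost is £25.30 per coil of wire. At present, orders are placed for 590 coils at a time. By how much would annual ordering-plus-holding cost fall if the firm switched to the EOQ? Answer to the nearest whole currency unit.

Extra cost ≈ £1,092 per year

Annual demand D = 374 × 50 = 18,700.
EOQ = √(2DS/H) = √(2 × 18,700 × 89.8 / 25.3) ≈ 364.35.
Cost at Q* = (D/Q*)S + (Q*/2)H = √(2DSH) ≈ £9,217.95.
Cost at Q = 590: (18,700/590)×89.8 + (590/2)×25.3 = £2,846.20 + £7,463.50 = £10,309.70.
Excess = £10,309.70 − £9,217.95 = £1,091.76.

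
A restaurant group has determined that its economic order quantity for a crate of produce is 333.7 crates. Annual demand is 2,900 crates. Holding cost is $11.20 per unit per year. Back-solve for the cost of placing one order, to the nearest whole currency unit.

S ≈ $215

Invert the EOQ relation Q*² = 2DS/H.
From Q* = √(2DS/H): S = Q*²H / (2D) = 333.7² × 11.2 / (2 × 2,900) = 215.0317.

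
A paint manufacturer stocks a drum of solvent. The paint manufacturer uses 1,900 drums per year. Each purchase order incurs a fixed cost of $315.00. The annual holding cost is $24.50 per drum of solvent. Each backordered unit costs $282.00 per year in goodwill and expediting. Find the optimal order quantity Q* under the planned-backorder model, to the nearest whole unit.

With planned backorders, Q* = √(2DS/H) · √((H+B)/B).
√(2DS/H) = √(2 × 1,900 × 315 / 24.5) = 221.037.
√((H+B)/B) = √((24.5+282)/282) = 1.0425.
Q* ≈ 230.438.

Q* ≈ 230 drums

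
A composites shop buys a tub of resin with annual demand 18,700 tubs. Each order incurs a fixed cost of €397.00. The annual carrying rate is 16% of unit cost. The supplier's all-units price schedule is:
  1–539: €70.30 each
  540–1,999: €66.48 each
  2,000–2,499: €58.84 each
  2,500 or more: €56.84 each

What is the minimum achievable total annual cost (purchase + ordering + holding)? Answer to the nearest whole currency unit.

Holding cost per unit per year at price C is H = 0.16·C.
For each price level, check whether its EOQ is feasible; otherwise the best quantity at that price is the breakpoint.
Tier 1 (€70.30): EOQ = 1148.9 exceeds tier's upper bound 539, so this tier is dominated.
EOQ at €66.48 = 1181.5 (feasible in tier 2): TC = 18,700×€66.48 + (18,700/1181.5)×397 + (1181.5/2)×0.16×€66.48 = €1,255,743.14.
EOQ at €58.84 = 1255.8 < 2000, so use break Q=2000: TC = 18,700×€58.84 + (18,700/2000.0)×397 + (2000.0/2)×0.16×€58.84 = €1,113,434.35.
EOQ at €56.84 = 1277.7 < 2500, so use break Q=2500: TC = 18,700×€56.84 + (18,700/2500.0)×397 + (2500.0/2)×0.16×€56.84 = €1,077,245.56.
Lowest total cost among the candidates is at Q = 2500.0.

TC* ≈ €1,077,246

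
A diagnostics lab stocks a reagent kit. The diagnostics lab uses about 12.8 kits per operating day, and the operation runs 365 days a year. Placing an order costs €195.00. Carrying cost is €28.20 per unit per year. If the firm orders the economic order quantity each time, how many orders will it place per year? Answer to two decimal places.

Annual demand D = 12.8 × 365 = 4,672.
EOQ = √(2DS/H) = √(2 × 4,672 × 195 / 28.2) ≈ 254.19.
Orders per year = D / Q* = 4,672 / 254.19 ≈ 18.380.

N ≈ 18.38 orders per year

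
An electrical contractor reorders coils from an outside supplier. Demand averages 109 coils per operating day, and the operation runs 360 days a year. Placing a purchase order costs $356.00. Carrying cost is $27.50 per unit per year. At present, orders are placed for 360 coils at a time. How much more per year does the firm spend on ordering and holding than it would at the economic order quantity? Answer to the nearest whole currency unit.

Extra cost ≈ $16,035 per year

Annual demand D = 109 × 360 = 39,240.
EOQ = √(2DS/H) = √(2 × 39,240 × 356 / 27.5) ≈ 1007.95.
Cost at Q* = (D/Q*)S + (Q*/2)H = √(2DSH) ≈ $27,718.57.
Cost at Q = 360: (39,240/360)×356 + (360/2)×27.5 = $38,804.00 + $4,950.00 = $43,754.00.
Excess = $43,754.00 − $27,718.57 = $16,035.43.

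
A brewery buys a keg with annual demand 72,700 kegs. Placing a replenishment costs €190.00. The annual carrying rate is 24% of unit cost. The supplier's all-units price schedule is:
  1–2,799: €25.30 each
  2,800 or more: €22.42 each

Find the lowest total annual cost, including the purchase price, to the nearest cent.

TC* ≈ €1,642,400.33

Holding cost per unit per year at price C is H = 0.24·C.
For each price level, check whether its EOQ is feasible; otherwise the best quantity at that price is the breakpoint.
EOQ at €25.30 = 2133.0 (feasible in tier 1): TC = 72,700×€25.30 + (72,700/2133.0)×190 + (2133.0/2)×0.24×€25.30 = €1,852,261.64.
EOQ at €22.42 = 2265.9 < 2800, so use break Q=2800: TC = 72,700×€22.42 + (72,700/2800.0)×190 + (2800.0/2)×0.24×€22.42 = €1,642,400.33.
Lowest total cost among the candidates is at Q = 2800.0.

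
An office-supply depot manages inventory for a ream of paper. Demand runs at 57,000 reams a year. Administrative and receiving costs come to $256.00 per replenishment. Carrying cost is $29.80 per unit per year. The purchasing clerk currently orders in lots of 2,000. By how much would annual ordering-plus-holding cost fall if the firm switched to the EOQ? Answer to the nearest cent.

EOQ = √(2DS/H) = √(2 × 57,000 × 256 / 29.8) ≈ 989.61.
Cost at Q* = (D/Q*)S + (Q*/2)H = √(2DSH) ≈ $29,490.39.
Cost at Q = 2,000: (57,000/2,000)×256 + (2,000/2)×29.8 = $7,296.00 + $29,800.00 = $37,096.00.
Excess = $37,096.00 − $29,490.39 = $7,605.61.

Extra cost ≈ $7,605.61 per year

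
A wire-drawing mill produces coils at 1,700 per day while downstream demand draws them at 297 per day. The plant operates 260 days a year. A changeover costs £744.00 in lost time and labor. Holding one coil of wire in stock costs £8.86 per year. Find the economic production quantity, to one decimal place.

Q* ≈ 3,964.1 coils

Annual demand D = 297 × 260 = 77,220.
Production build-up factor (1 − d/p) = 1 − 297/1,700 = 0.8253.
Q* = √(2DS / (H(1 − d/p))) = √(2 × 77,220 × 744 / (8.86 × 0.8253)).
= √(114,903,360 / 7.3121) ≈ 3964.105.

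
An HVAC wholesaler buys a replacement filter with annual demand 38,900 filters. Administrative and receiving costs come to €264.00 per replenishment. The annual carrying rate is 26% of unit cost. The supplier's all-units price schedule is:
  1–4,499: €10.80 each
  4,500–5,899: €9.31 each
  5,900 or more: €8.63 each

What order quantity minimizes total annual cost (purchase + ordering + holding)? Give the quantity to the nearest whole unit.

Holding cost per unit per year at price C is H = 0.26·C.
Evaluate total cost at each tier's feasible EOQ or, if the EOQ is below the tier, at the tier's minimum quantity.
EOQ at €10.80 = 2704.5 (feasible in tier 1): TC = 38,900×€10.80 + (38,900/2704.5)×264 + (2704.5/2)×0.26×€10.80 = €427,714.34.
EOQ at €9.31 = 2912.9 < 4500, so use break Q=4500: TC = 38,900×€9.31 + (38,900/4500.0)×264 + (4500.0/2)×0.26×€9.31 = €369,887.48.
EOQ at €8.63 = 3025.5 < 5900, so use break Q=5900: TC = 38,900×€8.63 + (38,900/5900.0)×264 + (5900.0/2)×0.26×€8.63 = €344,066.82.
Lowest total cost is €344,066.82 at Q = 5900.0.

Q* ≈ 5,900 filters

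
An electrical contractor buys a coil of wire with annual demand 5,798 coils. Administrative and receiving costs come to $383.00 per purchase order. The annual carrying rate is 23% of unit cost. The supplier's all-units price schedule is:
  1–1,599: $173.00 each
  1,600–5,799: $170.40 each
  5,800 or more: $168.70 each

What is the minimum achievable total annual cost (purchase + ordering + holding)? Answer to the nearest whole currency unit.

Holding cost per unit per year at price C is H = 0.23·C.
Candidates are each tier's EOQ (if it falls in that tier) and each price-break quantity.
EOQ at $173.00 = 334.1 (feasible in tier 1): TC = 5,798×$173.00 + (5,798/334.1)×383 + (334.1/2)×0.23×$173.00 = $1,016,347.53.
EOQ at $170.40 = 336.6 < 1600, so use break Q=1600: TC = 5,798×$170.40 + (5,798/1600.0)×383 + (1600.0/2)×0.23×$170.40 = $1,020,720.70.
EOQ at $168.70 = 338.3 < 5800, so use break Q=5800: TC = 5,798×$168.70 + (5,798/5800.0)×383 + (5800.0/2)×0.23×$168.70 = $1,091,028.37.
Lowest total cost among the candidates is at Q = 334.1.

TC* ≈ $1,016,348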